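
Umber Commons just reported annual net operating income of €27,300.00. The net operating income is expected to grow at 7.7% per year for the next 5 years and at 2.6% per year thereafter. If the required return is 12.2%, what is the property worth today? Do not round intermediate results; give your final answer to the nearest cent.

€358696.27

D_1 = 29402.10000
D_2 = 31666.06170
D_3 = 34104.34845
D_4 = 36730.38328
D_5 = 39558.62279
Terminal value at year 5: TV = D_5×(1+g_2)/(r−g_2) = 40587.14699/0.096 = 422782.78111
P_0 = D_1/(1+r)^1 + D_2/(1+r)^2 + D_3/(1+r)^3 + D_4/(1+r)^4 + D_5/(1+r)^5 + TV/(1+r)^5
    = 26205.08021 + 25154.07432 + 24145.22107 + 23176.82986 + 22247.27786 + 237767.78208 = 358696.26540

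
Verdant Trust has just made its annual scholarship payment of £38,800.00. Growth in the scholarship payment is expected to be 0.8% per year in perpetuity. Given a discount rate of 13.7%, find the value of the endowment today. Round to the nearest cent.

£303181.40

D₁ = D₀ × (1 + g) = £38,800.00 × 1.008 = £39,110.4000
Growing perpetuity: P = D₁ / (r − g) = £39,110.4000 / (0.137 − 0.008) = £303,181.40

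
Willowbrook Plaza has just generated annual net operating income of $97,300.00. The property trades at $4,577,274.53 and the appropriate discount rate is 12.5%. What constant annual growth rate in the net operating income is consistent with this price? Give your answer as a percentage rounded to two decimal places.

10.16%

P = D₀(1+g)/(r−g) ⇒ P(r−g) = D₀(1+g) ⇒ g(P+D₀) = P·r − D₀
g = (P·r − D₀)/(P + D₀) = ($4,577,274.53×0.125 − $97,300.00) / ($4,577,274.53 + $97,300.00) = 0.101583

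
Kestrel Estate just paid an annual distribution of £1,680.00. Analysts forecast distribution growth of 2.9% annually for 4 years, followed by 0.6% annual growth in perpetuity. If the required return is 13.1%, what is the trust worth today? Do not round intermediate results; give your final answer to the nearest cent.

£14599.68

D_1 = 1728.72000
D_2 = 1778.85288
D_3 = 1830.43961
D_4 = 1883.52236
Terminal value at year 4: TV = D_4×(1+g_2)/(r−g_2) = 1894.82350/0.125 = 15158.58797
P_0 = D_1/(1+r)^1 + D_2/(1+r)^2 + D_3/(1+r)^3 + D_4/(1+r)^4 + TV/(1+r)^4
    = 1528.48806 + 1390.64033 + 1265.22449 + 1151.11937 + 9264.20867 = 14599.68093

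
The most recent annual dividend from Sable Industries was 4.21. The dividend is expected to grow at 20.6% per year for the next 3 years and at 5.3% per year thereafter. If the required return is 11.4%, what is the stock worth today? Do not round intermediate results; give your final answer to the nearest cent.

107.04

D_1 = 5.07726
D_2 = 6.12318
D_3 = 7.38455
Terminal value at year 3: TV = D_3×(1+g_2)/(r−g_2) = 7.77593/0.061 = 127.47428
P_0 = D_1/(1+r)^1 + D_2/(1+r)^2 + D_3/(1+r)^3 + TV/(1+r)^3
    = 4.55768 + 4.93408 + 5.34156 + 92.20766 = 107.04099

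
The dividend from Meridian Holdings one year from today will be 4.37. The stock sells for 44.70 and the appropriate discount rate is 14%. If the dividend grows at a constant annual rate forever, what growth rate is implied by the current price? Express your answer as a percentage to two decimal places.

4.22%

P = D₁/(r−g) ⇒ g = r − D₁/P = 0.14 − 4.37/44.70 = 0.042237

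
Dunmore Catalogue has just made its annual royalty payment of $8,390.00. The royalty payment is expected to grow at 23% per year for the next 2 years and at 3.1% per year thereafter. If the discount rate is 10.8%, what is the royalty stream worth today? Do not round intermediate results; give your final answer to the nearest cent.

D_1 = 10319.70000
D_2 = 12693.23100
Terminal value at year 2: TV = D_2×(1+g_2)/(r−g_2) = 13086.72116/0.077 = 169957.41768
P_0 = D_1/(1+r)^1 + D_2/(1+r)^2 + TV/(1+r)^2
    = 9313.80866 + 10339.33633 + 138439.68519 = 158092.83018

$158092.83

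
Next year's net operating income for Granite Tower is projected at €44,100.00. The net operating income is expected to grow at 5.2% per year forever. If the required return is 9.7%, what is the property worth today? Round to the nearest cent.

€980000.00

Growing perpetuity: P = D₁ / (r − g) = €44,100.0000 / (0.097 − 0.052) = €980,000.00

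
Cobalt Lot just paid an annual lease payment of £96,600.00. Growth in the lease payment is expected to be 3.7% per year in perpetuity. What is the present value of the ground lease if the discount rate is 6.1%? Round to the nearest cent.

£4173925.00

D₁ = D₀ × (1 + g) = £96,600.00 × 1.037 = £100,174.2000
Growing perpetuity: P = D₁ / (r − g) = £100,174.2000 / (0.061 − 0.037) = £4,173,925.00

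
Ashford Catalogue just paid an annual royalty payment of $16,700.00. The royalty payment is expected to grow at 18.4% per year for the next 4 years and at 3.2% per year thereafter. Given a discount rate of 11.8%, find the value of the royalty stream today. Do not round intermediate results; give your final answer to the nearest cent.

D_1 = 19772.80000
D_2 = 23410.99520
D_3 = 27718.61832
D_4 = 32818.84409
Terminal value at year 4: TV = D_4×(1+g_2)/(r−g_2) = 33869.04710/0.086 = 393826.12905
P_0 = D_1/(1+r)^1 + D_2/(1+r)^2 + D_3/(1+r)^3 + D_4/(1+r)^4 + TV/(1+r)^4
    = 17685.86762 + 18729.93494 + 19835.63772 + 21006.61454 + 252079.37451 = 329337.42933

$329337.43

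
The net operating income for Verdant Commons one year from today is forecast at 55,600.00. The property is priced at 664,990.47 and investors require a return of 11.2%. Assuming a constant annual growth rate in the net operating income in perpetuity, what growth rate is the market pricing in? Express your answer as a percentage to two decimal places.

2.84%

P = D₁/(r−g) ⇒ g = r − D₁/P = 0.112 − 55,600.00/664,990.47 = 0.028390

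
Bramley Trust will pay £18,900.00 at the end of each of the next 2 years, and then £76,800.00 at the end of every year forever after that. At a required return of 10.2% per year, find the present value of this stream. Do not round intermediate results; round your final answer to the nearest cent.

PV of 2-year annuity: £18,900.00 × [1 − (1+0.102)^−2] / 0.102 = 32713.82505
Perpetuity value at year 2: £76,800.00 / 0.102 = 752941.17647
PV of perpetuity: 752941.17647 / (1+0.102)^2 = 620008.80800
Total PV = 32713.82505 + 620008.80800 = 652722.63305

£652722.63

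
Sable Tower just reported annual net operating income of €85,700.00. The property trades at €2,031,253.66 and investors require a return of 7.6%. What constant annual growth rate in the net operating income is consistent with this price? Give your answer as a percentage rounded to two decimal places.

P = D₀(1+g)/(r−g) ⇒ P(r−g) = D₀(1+g) ⇒ g(P+D₀) = P·r − D₀
g = (P·r − D₀)/(P + D₀) = (€2,031,253.66×0.076 − €85,700.00) / (€2,031,253.66 + €85,700.00) = 0.032441

3.24%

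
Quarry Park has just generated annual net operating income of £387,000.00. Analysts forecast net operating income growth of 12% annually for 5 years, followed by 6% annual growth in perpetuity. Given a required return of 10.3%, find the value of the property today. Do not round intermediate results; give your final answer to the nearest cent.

£12324520.22

D_1 = 433440.00000
D_2 = 485452.80000
D_3 = 543707.13600
D_4 = 608951.99232
D_5 = 682026.23140
Terminal value at year 5: TV = D_5×(1+g_2)/(r−g_2) = 722947.80528/0.043 = 16812739.65773
P_0 = D_1/(1+r)^1 + D_2/(1+r)^2 + D_3/(1+r)^3 + D_4/(1+r)^4 + D_5/(1+r)^5 + TV/(1+r)^5
    = 392964.64189 + 399021.21388 + 405171.13286 + 411415.83754 + 417756.78880 + 10298190.60759 = 12324520.22256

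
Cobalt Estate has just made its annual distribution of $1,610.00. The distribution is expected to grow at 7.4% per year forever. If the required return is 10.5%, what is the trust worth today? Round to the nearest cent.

D₁ = D₀ × (1 + g) = $1,610.00 × 1.074 = $1,729.1400
Growing perpetuity: P = D₁ / (r − g) = $1,729.1400 / (0.105 − 0.074) = $55,778.71

$55778.71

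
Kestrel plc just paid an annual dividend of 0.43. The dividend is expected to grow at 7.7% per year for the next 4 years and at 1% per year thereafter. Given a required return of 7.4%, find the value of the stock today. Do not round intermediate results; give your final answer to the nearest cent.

D_1 = 0.46311
D_2 = 0.49877
D_3 = 0.53717
D_4 = 0.57854
Terminal value at year 4: TV = D_4×(1+g_2)/(r−g_2) = 0.58432/0.064 = 9.13004
P_0 = D_1/(1+r)^1 + D_2/(1+r)^2 + D_3/(1+r)^3 + D_4/(1+r)^4 + TV/(1+r)^4
    = 0.43120 + 0.43241 + 0.43361 + 0.43482 + 6.86208 = 8.59412

8.59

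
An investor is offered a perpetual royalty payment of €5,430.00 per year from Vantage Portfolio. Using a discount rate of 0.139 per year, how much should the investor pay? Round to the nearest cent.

Level perpetuity: PV = C / r = €5,430.00 / 0.139 = €39,064.75

€39064.75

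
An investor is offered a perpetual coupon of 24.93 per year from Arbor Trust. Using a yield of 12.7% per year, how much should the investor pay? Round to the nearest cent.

196.30

Level perpetuity: PV = C / r = 24.93 / 0.127 = 196.30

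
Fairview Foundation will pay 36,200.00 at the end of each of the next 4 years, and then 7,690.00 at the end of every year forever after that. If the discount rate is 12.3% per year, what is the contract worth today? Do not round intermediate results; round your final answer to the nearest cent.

148570.85

PV of 4-year annuity: 36,200.00 × [1 − (1+0.123)^−4] / 0.123 = 109260.92671
Perpetuity value at year 4: 7,690.00 / 0.123 = 62520.32520
PV of perpetuity: 62520.32520 / (1+0.123)^4 = 39309.92392
Total PV = 109260.92671 + 39309.92392 = 148570.85063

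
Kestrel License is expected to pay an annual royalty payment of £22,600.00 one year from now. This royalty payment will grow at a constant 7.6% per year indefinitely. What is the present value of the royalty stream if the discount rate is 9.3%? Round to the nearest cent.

£1329411.76

Growing perpetuity: P = D₁ / (r − g) = £22,600.0000 / (0.093 − 0.076) = £1,329,411.76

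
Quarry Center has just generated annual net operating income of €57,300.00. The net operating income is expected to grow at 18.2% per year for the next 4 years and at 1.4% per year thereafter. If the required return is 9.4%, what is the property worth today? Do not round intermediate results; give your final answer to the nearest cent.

€1268849.63

D_1 = 67728.60000
D_2 = 80055.20520
D_3 = 94625.25255
D_4 = 111847.04851
Terminal value at year 4: TV = D_4×(1+g_2)/(r−g_2) = 113412.90719/0.08 = 1417661.33986
P_0 = D_1/(1+r)^1 + D_2/(1+r)^2 + D_3/(1+r)^3 + D_4/(1+r)^4 + TV/(1+r)^4
    = 61909.14077 + 66889.03509 + 72269.50592 + 78082.77513 + 989699.17482 = 1268849.63173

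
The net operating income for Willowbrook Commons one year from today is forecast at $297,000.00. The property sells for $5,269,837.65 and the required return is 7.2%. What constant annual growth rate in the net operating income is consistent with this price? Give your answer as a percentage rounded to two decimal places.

P = D₁/(r−g) ⇒ g = r − D₁/P = 0.072 − $297,000.00/$5,269,837.65 = 0.015642

1.56%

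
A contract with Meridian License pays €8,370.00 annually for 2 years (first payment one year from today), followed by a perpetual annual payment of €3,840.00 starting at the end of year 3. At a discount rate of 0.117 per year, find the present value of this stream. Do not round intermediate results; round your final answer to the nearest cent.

€40506.73

PV of 2-year annuity: €8,370.00 × [1 − (1+0.117)^−2] / 0.117 = 14201.68808
Perpetuity value at year 2: €3,840.00 / 0.117 = 32820.51282
PV of perpetuity: 32820.51282 / (1+0.117)^2 = 26305.04302
Total PV = 14201.68808 + 26305.04302 = 40506.73110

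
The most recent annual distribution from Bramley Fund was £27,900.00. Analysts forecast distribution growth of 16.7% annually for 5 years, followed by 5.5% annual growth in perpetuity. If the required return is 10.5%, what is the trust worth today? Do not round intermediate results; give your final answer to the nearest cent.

£938258.93

D_1 = 32559.30000
D_2 = 37996.70310
D_3 = 44342.15252
D_4 = 51747.29199
D_5 = 60389.08975
Terminal value at year 5: TV = D_5×(1+g_2)/(r−g_2) = 63710.48969/0.05 = 1274209.79373
P_0 = D_1/(1+r)^1 + D_2/(1+r)^2 + D_3/(1+r)^3 + D_4/(1+r)^4 + D_5/(1+r)^5 + TV/(1+r)^5
    = 29465.42986 + 31118.69380 + 32864.72006 + 34708.71340 + 36656.17063 + 773445.20022 = 938258.92797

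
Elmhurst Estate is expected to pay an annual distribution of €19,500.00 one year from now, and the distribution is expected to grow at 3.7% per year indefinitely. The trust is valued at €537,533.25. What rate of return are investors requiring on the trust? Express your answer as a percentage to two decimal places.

7.33%

P = D₁/(r − g) ⇒ r = D₁/P + g = €19,500.0000/€537,533.25 + 0.037 = 0.036277 + 0.037 = 0.073277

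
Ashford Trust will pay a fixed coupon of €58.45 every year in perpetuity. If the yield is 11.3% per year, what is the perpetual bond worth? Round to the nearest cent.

Level perpetuity: PV = C / r = €58.45 / 0.113 = €517.26

€517.26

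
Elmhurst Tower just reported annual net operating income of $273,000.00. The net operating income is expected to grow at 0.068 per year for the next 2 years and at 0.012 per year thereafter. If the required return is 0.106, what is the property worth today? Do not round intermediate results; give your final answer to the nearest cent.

D_1 = 291564.00000
D_2 = 311390.35200
Terminal value at year 2: TV = D_2×(1+g_2)/(r−g_2) = 315127.03622/0.094 = 3352415.27898
P_0 = D_1/(1+r)^1 + D_2/(1+r)^2 + TV/(1+r)^2
    = 263620.25316 + 254562.77611 + 2740612.01516 = 3258795.04444

$3258795.04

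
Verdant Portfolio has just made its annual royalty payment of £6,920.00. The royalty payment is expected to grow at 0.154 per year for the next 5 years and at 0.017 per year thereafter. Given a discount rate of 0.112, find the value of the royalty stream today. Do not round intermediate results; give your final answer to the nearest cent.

£127891.52

D_1 = 7985.68000
D_2 = 9215.47472
D_3 = 10634.65783
D_4 = 12272.39513
D_5 = 14162.34398
Terminal value at year 5: TV = D_5×(1+g_2)/(r−g_2) = 14403.10383/0.095 = 151611.61927
P_0 = D_1/(1+r)^1 + D_2/(1+r)^2 + D_3/(1+r)^3 + D_4/(1+r)^4 + D_5/(1+r)^5 + TV/(1+r)^5
    = 7181.36691 + 7452.60558 + 7734.08889 + 8026.20376 + 8329.35174 + 89167.90232 = 127891.51920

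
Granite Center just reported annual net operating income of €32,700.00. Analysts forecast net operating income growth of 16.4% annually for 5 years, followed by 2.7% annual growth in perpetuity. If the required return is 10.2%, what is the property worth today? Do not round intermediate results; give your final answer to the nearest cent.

€781982.53

D_1 = 38062.80000
D_2 = 44305.09920
D_3 = 51571.13547
D_4 = 60028.80169
D_5 = 69873.52516
Terminal value at year 5: TV = D_5×(1+g_2)/(r−g_2) = 71760.11034/0.075 = 956801.47122
P_0 = D_1/(1+r)^1 + D_2/(1+r)^2 + D_3/(1+r)^3 + D_4/(1+r)^4 + D_5/(1+r)^5 + TV/(1+r)^5
    = 34539.74592 + 36482.99841 + 38535.58090 + 40703.64443 + 42993.68613 + 588726.87545 = 781982.53123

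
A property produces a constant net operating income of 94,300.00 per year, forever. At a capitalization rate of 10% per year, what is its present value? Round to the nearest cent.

Level perpetuity: PV = C / r = 94,300.00 / 0.1 = 943,000.00

943000.00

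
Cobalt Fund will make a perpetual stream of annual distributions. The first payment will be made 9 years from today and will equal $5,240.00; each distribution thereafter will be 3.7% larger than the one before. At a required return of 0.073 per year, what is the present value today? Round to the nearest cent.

Value at end of year 8: C₁ / (r − g) = $5,240.00 / (0.073 − 0.037) = $145,555.5556
Discount to today: PV = $145,555.5556 / (1 + 0.073)^8 = $145,555.5556 / 1.757105 = $82,838.27

$82838.27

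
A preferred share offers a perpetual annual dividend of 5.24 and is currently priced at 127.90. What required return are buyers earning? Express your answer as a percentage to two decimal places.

P = C/r ⇒ r = C/P = 5.24/127.90 = 0.040970

4.10%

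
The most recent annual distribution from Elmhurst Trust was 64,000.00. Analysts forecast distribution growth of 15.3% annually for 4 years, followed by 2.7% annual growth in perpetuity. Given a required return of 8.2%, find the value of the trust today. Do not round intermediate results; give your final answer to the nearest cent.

D_1 = 73792.00000
D_2 = 85082.17600
D_3 = 98099.74893
D_4 = 113109.01051
Terminal value at year 4: TV = D_4×(1+g_2)/(r−g_2) = 116162.95380/0.055 = 2112053.70542
P_0 = D_1/(1+r)^1 + D_2/(1+r)^2 + D_3/(1+r)^3 + D_4/(1+r)^4 + TV/(1+r)^4
    = 68199.63031 + 72674.83711 + 77443.70350 + 82525.49920 + 1540976.13963 = 1841819.80975

1841819.81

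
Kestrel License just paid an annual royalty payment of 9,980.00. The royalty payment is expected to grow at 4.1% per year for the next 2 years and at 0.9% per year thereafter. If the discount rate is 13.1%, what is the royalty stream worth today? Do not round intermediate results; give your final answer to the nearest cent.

D_1 = 10389.18000
D_2 = 10815.13638
Terminal value at year 2: TV = D_2×(1+g_2)/(r−g_2) = 10912.47261/0.122 = 89446.49678
P_0 = D_1/(1+r)^1 + D_2/(1+r)^2 + TV/(1+r)^2
    = 9185.83554 + 8454.86720 + 69925.90986 = 87566.61260

87566.61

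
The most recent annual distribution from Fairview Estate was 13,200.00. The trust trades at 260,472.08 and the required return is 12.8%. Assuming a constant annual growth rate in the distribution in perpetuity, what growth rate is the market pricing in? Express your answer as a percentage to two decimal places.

P = D₀(1+g)/(r−g) ⇒ P(r−g) = D₀(1+g) ⇒ g(P+D₀) = P·r − D₀
g = (P·r − D₀)/(P + D₀) = (260,472.08×0.128 − 13,200.00) / (260,472.08 + 13,200.00) = 0.073593

7.36%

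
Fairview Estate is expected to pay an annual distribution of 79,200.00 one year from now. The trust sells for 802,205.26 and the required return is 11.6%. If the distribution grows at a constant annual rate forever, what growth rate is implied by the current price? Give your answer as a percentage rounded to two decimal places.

1.73%

P = D₁/(r−g) ⇒ g = r − D₁/P = 0.116 − 79,200.00/802,205.26 = 0.017272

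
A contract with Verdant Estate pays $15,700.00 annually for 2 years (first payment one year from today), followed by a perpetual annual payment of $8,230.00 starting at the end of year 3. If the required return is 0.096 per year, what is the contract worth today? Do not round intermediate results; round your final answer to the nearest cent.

$98763.56

PV of 2-year annuity: $15,700.00 × [1 − (1+0.096)^−2] / 0.096 = 27394.90649
Perpetuity value at year 2: $8,230.00 / 0.096 = 85729.16667
PV of perpetuity: 85729.16667 / (1+0.096)^2 = 71368.65199
Total PV = 27394.90649 + 71368.65199 = 98763.55848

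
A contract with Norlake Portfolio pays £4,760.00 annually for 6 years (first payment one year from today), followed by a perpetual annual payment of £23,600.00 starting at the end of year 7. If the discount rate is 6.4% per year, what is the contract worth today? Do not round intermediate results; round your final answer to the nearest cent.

PV of 6-year annuity: £4,760.00 × [1 − (1+0.064)^−6] / 0.064 = 23115.16416
Perpetuity value at year 6: £23,600.00 / 0.064 = 368750.00000
PV of perpetuity: 368750.00000 / (1+0.064)^6 = 254145.40456
Total PV = 23115.16416 + 254145.40456 = 277260.56873

£277260.57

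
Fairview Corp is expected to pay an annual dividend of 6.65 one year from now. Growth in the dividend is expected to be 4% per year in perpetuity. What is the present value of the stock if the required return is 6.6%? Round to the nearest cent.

Growing perpetuity: P = D₁ / (r − g) = 6.6500 / (0.066 − 0.04) = 255.77

255.77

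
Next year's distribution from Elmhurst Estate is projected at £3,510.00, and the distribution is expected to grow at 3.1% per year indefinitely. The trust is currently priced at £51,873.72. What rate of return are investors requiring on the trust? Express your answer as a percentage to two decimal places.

9.87%

P = D₁/(r − g) ⇒ r = D₁/P + g = £3,510.0000/£51,873.72 + 0.031 = 0.067664 + 0.031 = 0.098664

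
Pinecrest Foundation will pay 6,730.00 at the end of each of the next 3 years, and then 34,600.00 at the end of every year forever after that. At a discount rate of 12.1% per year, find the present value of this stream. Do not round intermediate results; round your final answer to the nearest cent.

219126.24

PV of 3-year annuity: 6,730.00 × [1 − (1+0.121)^−3] / 0.121 = 16136.58813
Perpetuity value at year 3: 34,600.00 / 0.121 = 285950.41322
PV of perpetuity: 285950.41322 / (1+0.121)^3 = 202989.64810
Total PV = 16136.58813 + 202989.64810 = 219126.23623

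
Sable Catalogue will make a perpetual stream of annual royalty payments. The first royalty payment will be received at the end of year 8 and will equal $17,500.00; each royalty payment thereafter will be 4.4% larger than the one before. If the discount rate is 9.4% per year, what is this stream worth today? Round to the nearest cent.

$186615.10

Value at end of year 7: C₁ / (r − g) = $17,500.00 / (0.094 − 0.044) = $350,000.0000
Discount to today: PV = $350,000.0000 / (1 + 0.094)^7 = $350,000.0000 / 1.875518 = $186,615.10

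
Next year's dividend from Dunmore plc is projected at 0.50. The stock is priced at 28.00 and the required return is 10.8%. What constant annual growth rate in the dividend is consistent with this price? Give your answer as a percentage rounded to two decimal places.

9.01%

P = D₁/(r−g) ⇒ g = r − D₁/P = 0.108 − 0.50/28.00 = 0.090143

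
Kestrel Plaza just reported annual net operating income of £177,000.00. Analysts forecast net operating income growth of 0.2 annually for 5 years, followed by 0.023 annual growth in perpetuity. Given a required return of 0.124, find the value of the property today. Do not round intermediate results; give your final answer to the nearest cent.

D_1 = 212400.00000
D_2 = 254880.00000
D_3 = 305856.00000
D_4 = 367027.20000
D_5 = 440432.64000
Terminal value at year 5: TV = D_5×(1+g_2)/(r−g_2) = 450562.59072/0.101 = 4461015.74970
P_0 = D_1/(1+r)^1 + D_2/(1+r)^2 + D_3/(1+r)^3 + D_4/(1+r)^4 + D_5/(1+r)^5 + TV/(1+r)^5
    = 188967.97153 + 201745.16533 + 215386.29751 + 229949.78382 + 245497.98984 + 2486578.64959 = 3568125.85763

£3568125.86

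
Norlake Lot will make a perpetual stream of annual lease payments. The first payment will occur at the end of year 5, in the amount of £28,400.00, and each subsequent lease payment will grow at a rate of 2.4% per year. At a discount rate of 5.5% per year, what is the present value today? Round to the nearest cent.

£739514.69

Value at end of year 4: C₁ / (r − g) = £28,400.00 / (0.055 − 0.024) = £916,129.0323
Discount to today: PV = £916,129.0323 / (1 + 0.055)^4 = £916,129.0323 / 1.238825 = £739,514.69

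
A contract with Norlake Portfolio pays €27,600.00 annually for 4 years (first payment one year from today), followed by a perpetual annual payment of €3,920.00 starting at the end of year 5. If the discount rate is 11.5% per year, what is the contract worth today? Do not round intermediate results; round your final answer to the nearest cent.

€106775.41

PV of 4-year annuity: €27,600.00 × [1 − (1+0.115)^−4] / 0.115 = 84721.34086
Perpetuity value at year 4: €3,920.00 / 0.115 = 34086.95652
PV of perpetuity: 34086.95652 / (1+0.115)^4 = 22054.07043
Total PV = 84721.34086 + 22054.07043 = 106775.41129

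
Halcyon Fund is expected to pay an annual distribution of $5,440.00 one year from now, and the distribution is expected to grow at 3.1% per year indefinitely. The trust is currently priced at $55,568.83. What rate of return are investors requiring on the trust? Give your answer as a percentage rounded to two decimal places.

12.89%

P = D₁/(r − g) ⇒ r = D₁/P + g = $5,440.0000/$55,568.83 + 0.031 = 0.097897 + 0.031 = 0.128897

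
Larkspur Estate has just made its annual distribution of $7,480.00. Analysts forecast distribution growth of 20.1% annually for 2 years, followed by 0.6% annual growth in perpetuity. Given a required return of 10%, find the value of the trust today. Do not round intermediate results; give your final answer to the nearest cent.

D_1 = 8983.48000
D_2 = 10789.15948
Terminal value at year 2: TV = D_2×(1+g_2)/(r−g_2) = 10853.89444/0.094 = 115466.96209
P_0 = D_1/(1+r)^1 + D_2/(1+r)^2 + TV/(1+r)^2
    = 8166.80000 + 8916.66073 + 95427.24140 = 112510.70213

$112510.70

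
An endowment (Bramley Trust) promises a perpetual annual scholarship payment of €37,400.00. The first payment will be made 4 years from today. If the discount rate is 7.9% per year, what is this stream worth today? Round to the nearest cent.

€376860.12

Value at end of year 3: C / r = €37,400.00 / 0.079 = €473,417.7215
Discount to today: PV = €473,417.7215 / (1 + 0.079)^3 = €473,417.7215 / 1.256216 = €376,860.12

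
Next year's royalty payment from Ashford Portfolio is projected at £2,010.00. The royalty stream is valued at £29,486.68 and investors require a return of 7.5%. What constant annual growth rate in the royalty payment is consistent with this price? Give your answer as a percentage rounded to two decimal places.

P = D₁/(r−g) ⇒ g = r − D₁/P = 0.075 − £2,010.00/£29,486.68 = 0.006834

0.68%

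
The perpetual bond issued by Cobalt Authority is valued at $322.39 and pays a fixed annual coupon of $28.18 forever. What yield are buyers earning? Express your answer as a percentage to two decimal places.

8.74%

P = C/r ⇒ r = C/P = $28.18/$322.39 = 0.087410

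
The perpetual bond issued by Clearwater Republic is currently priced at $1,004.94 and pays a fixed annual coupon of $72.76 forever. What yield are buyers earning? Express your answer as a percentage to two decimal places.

P = C/r ⇒ r = C/P = $72.76/$1,004.94 = 0.072402

7.24%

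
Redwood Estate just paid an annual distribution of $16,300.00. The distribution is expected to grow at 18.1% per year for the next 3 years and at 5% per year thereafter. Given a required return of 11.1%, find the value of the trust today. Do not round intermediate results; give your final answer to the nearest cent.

D_1 = 19250.30000
D_2 = 22734.60430
D_3 = 26849.56768
Terminal value at year 3: TV = D_3×(1+g_2)/(r−g_2) = 28192.04606/0.061 = 462164.68954
P_0 = D_1/(1+r)^1 + D_2/(1+r)^2 + D_3/(1+r)^3 + TV/(1+r)^3
    = 17327.00270 + 18418.71304 + 19579.20801 + 337019.15431 = 392344.07807

$392344.08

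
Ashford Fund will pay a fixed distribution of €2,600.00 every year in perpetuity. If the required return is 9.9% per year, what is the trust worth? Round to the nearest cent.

Level perpetuity: PV = C / r = €2,600.00 / 0.099 = €26,262.63

€26262.63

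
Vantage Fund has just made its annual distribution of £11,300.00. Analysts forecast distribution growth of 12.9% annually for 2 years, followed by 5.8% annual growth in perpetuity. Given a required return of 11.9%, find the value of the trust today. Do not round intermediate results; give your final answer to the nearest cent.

D_1 = 12757.70000
D_2 = 14403.44330
Terminal value at year 2: TV = D_2×(1+g_2)/(r−g_2) = 15238.84301/0.061 = 249817.09855
P_0 = D_1/(1+r)^1 + D_2/(1+r)^2 + TV/(1+r)^2
    = 11400.98302 + 11502.86848 + 199508.76808 = 222412.61958

£222412.62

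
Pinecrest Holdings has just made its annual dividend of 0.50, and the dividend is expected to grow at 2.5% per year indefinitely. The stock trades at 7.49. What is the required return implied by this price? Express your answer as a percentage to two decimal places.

D₁ = 0.50 × 1.025 = 0.5125
P = D₁/(r − g) ⇒ r = D₁/P + g = 0.5125/7.49 + 0.025 = 0.068425 + 0.025 = 0.093425

9.34%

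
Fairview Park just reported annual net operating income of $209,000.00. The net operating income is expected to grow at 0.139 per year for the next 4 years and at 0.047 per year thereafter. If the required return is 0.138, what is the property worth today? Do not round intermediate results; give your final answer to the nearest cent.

$3250949.86

D_1 = 238051.00000
D_2 = 271140.08900
D_3 = 308828.56137
D_4 = 351755.73140
Terminal value at year 4: TV = D_4×(1+g_2)/(r−g_2) = 368288.25078/0.091 = 4047123.63492
P_0 = D_1/(1+r)^1 + D_2/(1+r)^2 + D_3/(1+r)^3 + D_4/(1+r)^4 + TV/(1+r)^4
    = 209183.65554 + 209367.47246 + 209551.45090 + 209735.59102 + 2413111.69007 = 3250949.85998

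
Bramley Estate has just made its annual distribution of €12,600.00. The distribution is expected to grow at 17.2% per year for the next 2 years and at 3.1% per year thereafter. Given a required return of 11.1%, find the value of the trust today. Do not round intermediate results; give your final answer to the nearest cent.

D_1 = 14767.20000
D_2 = 17307.15840
Terminal value at year 2: TV = D_2×(1+g_2)/(r−g_2) = 17843.68031/0.08 = 223046.00388
P_0 = D_1/(1+r)^1 + D_2/(1+r)^2 + TV/(1+r)^2
    = 13291.80918 + 14021.60248 + 180703.40202 = 208016.81368

€208016.81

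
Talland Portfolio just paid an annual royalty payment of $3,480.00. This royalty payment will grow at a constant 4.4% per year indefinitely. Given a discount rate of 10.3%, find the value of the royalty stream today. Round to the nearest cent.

$61578.31

D₁ = D₀ × (1 + g) = $3,480.00 × 1.044 = $3,633.1200
Growing perpetuity: P = D₁ / (r − g) = $3,633.1200 / (0.103 − 0.044) = $61,578.31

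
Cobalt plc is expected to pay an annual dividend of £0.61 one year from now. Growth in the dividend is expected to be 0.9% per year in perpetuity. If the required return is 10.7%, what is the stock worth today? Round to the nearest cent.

Growing perpetuity: P = D₁ / (r − g) = £0.6100 / (0.107 − 0.009) = £6.22

£6.22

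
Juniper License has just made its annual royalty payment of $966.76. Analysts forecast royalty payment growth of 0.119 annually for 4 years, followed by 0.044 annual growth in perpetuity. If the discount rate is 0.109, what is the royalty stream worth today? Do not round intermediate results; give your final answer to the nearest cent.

$20050.34

D_1 = 1081.80444
D_2 = 1210.53917
D_3 = 1354.59333
D_4 = 1515.78994
Terminal value at year 4: TV = D_4×(1+g_2)/(r−g_2) = 1582.48469/0.065 = 24345.91835
P_0 = D_1/(1+r)^1 + D_2/(1+r)^2 + D_3/(1+r)^3 + D_4/(1+r)^4 + TV/(1+r)^4
    = 975.47740 + 984.27341 + 993.14874 + 1002.10409 + 16095.33338 = 20050.33702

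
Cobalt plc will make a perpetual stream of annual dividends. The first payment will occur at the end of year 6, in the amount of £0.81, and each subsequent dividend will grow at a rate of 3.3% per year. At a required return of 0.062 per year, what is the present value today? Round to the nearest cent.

Value at end of year 5: C₁ / (r − g) = £0.81 / (0.062 − 0.033) = £27.9310
Discount to today: PV = £27.9310 / (1 + 0.062)^5 = £27.9310 / 1.350898 = £20.68

£20.68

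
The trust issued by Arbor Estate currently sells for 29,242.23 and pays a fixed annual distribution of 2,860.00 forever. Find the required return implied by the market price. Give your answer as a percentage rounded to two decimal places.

9.78%

P = C/r ⇒ r = C/P = 2,860.00/29,242.23 = 0.097804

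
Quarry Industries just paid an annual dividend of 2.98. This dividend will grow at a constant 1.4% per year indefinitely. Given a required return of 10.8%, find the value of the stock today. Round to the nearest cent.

32.15

D₁ = D₀ × (1 + g) = 2.98 × 1.014 = 3.0217
Growing perpetuity: P = D₁ / (r − g) = 3.0217 / (0.108 − 0.014) = 32.15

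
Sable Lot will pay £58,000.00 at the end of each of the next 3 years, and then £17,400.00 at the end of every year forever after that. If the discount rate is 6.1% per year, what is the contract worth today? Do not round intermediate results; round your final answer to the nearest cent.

PV of 3-year annuity: £58,000.00 × [1 − (1+0.061)^−3] / 0.061 = 154748.29908
Perpetuity value at year 3: £17,400.00 / 0.061 = 285245.90164
PV of perpetuity: 285245.90164 / (1+0.061)^3 = 238821.41191
Total PV = 154748.29908 + 238821.41191 = 393569.71100

£393569.71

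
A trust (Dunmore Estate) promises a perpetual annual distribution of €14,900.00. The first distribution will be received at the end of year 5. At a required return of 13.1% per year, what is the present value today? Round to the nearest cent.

€69512.76

Value at end of year 4: C / r = €14,900.00 / 0.131 = €113,740.4580
Discount to today: PV = €113,740.4580 / (1 + 0.131)^4 = €113,740.4580 / 1.636253 = €69,512.76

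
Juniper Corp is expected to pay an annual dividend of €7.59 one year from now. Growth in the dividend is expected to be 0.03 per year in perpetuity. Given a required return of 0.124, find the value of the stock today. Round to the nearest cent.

€80.74

Growing perpetuity: P = D₁ / (r − g) = €7.5900 / (0.124 − 0.03) = €80.74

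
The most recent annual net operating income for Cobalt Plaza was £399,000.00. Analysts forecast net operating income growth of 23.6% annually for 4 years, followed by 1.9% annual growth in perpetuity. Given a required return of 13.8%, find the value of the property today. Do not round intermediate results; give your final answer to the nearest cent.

D_1 = 493164.00000
D_2 = 609550.70400
D_3 = 753404.67014
D_4 = 931208.17230
Terminal value at year 4: TV = D_4×(1+g_2)/(r−g_2) = 948901.12757/0.119 = 7973959.05522
P_0 = D_1/(1+r)^1 + D_2/(1+r)^2 + D_3/(1+r)^3 + D_4/(1+r)^4 + TV/(1+r)^4
    = 433360.28120 + 470679.53212 + 511212.56740 + 555236.14526 + 4754501.10945 = 6724989.63544

£6724989.64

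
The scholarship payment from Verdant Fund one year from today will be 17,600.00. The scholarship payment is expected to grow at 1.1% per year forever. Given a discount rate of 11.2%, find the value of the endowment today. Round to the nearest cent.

174257.43

Growing perpetuity: P = D₁ / (r − g) = 17,600.0000 / (0.112 − 0.011) = 174,257.43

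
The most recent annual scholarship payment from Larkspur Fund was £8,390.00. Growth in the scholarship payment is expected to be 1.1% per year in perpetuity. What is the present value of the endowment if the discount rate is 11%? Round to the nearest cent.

£85679.70

D₁ = D₀ × (1 + g) = £8,390.00 × 1.011 = £8,482.2900
Growing perpetuity: P = D₁ / (r − g) = £8,482.2900 / (0.11 − 0.011) = £85,679.70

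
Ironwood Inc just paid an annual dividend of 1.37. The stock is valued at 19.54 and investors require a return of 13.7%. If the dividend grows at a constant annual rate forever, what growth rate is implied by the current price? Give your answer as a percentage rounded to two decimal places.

P = D₀(1+g)/(r−g) ⇒ P(r−g) = D₀(1+g) ⇒ g(P+D₀) = P·r − D₀
g = (P·r − D₀)/(P + D₀) = (19.54×0.137 − 1.37) / (19.54 + 1.37) = 0.062505

6.25%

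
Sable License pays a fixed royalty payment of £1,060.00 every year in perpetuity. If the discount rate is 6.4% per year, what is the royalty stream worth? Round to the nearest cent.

£16562.50

Level perpetuity: PV = C / r = £1,060.00 / 0.064 = £16,562.50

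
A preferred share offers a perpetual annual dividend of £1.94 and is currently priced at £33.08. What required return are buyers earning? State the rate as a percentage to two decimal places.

5.86%

P = C/r ⇒ r = C/P = £1.94/£33.08 = 0.058646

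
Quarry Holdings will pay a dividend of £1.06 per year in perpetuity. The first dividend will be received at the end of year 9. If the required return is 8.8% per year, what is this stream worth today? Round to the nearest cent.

£6.13

Value at end of year 8: C / r = £1.06 / 0.088 = £12.0455
Discount to today: PV = £12.0455 / (1 + 0.088)^8 = £12.0455 / 1.963501 = £6.13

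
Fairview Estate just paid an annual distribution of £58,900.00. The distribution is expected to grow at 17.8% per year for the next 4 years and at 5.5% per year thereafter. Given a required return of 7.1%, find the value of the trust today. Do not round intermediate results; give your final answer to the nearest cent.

£5984845.80

D_1 = 69384.20000
D_2 = 81734.58760
D_3 = 96283.34419
D_4 = 113421.77946
Terminal value at year 4: TV = D_4×(1+g_2)/(r−g_2) = 119659.97733/0.016 = 7478748.58309
P_0 = D_1/(1+r)^1 + D_2/(1+r)^2 + D_3/(1+r)^3 + D_4/(1+r)^4 + TV/(1+r)^4
    = 64784.50047 + 71256.90154 + 78375.93839 + 86206.21421 + 5684222.24969 = 5984845.80430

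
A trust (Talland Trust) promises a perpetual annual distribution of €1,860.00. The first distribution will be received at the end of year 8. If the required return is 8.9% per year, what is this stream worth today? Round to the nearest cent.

€11506.09

Value at end of year 7: C / r = €1,860.00 / 0.089 = €20,898.8764
Discount to today: PV = €20,898.8764 / (1 + 0.089)^7 = €20,898.8764 / 1.816332 = €11,506.09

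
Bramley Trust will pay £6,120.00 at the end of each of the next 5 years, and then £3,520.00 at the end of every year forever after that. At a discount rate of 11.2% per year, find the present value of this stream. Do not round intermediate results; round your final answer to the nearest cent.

£40989.75

PV of 5-year annuity: £6,120.00 × [1 − (1+0.112)^−5] / 0.112 = 22505.55149
Perpetuity value at year 5: £3,520.00 / 0.112 = 31428.57143
PV of perpetuity: 31428.57143 / (1+0.112)^5 = 18484.20194
Total PV = 22505.55149 + 18484.20194 = 40989.75344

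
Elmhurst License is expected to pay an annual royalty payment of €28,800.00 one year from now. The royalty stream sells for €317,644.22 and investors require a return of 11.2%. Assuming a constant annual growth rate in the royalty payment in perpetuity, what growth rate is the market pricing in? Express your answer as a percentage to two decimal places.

P = D₁/(r−g) ⇒ g = r − D₁/P = 0.112 − €28,800.00/€317,644.22 = 0.021333

2.13%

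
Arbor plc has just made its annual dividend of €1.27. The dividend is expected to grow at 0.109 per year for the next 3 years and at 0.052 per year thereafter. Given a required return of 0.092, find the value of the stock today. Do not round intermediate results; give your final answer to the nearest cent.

€38.92

D_1 = 1.40843
D_2 = 1.56195
D_3 = 1.73220
Terminal value at year 3: TV = D_3×(1+g_2)/(r−g_2) = 1.82228/0.04 = 45.55689
P_0 = D_1/(1+r)^1 + D_2/(1+r)^2 + D_3/(1+r)^3 + TV/(1+r)^3
    = 1.28977 + 1.30985 + 1.33024 + 34.98535 = 38.91521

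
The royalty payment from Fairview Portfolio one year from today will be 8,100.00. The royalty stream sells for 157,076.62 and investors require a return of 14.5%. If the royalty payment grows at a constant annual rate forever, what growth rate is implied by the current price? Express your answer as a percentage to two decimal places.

P = D₁/(r−g) ⇒ g = r − D₁/P = 0.145 − 8,100.00/157,076.62 = 0.093433

9.34%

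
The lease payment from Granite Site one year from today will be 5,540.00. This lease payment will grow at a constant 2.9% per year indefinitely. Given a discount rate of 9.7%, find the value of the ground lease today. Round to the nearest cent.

81470.59

Growing perpetuity: P = D₁ / (r − g) = 5,540.0000 / (0.097 − 0.029) = 81,470.59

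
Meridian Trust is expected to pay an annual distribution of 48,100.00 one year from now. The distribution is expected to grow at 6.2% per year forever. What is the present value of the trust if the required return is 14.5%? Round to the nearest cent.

Growing perpetuity: P = D₁ / (r − g) = 48,100.0000 / (0.145 − 0.062) = 579,518.07

579518.07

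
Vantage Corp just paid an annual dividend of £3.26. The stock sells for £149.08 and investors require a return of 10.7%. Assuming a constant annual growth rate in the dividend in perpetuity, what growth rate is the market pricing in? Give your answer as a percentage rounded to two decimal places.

8.33%

P = D₀(1+g)/(r−g) ⇒ P(r−g) = D₀(1+g) ⇒ g(P+D₀) = P·r − D₀
g = (P·r − D₀)/(P + D₀) = (£149.08×0.107 − £3.26) / (£149.08 + £3.26) = 0.083311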